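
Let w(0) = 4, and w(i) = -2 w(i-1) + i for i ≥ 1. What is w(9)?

w(1) = -2*4 + 1 = -7
w(2) = -2*(-7) + 2 = 16
w(3) = -2*16 + 3 = -29
w(4) = -2*(-29) + 4 = 62
w(5) = -2*62 + 5 = -119
w(6) = -2*(-119) + 6 = 244
w(7) = -2*244 + 7 = -481
w(8) = -2*(-481) + 8 = 970
w(9) = -2*970 + 9 = -1931

-1931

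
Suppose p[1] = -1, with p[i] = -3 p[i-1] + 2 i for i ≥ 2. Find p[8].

4105

p[2] = -3(-1) + 4 = 7
p[3] = -3(7) + 6 = -15
p[4] = -3(-15) + 8 = 53
p[5] = -3(53) + 10 = -149
p[6] = -3(-149) + 12 = 459
p[7] = -3(459) + 14 = -1363
p[8] = -3(-1363) + 16 = 4105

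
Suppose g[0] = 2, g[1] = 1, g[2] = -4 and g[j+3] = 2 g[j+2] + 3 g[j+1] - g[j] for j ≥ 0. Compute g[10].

-15349

g[3] = 2*(-4) + 3*1 - 2 = -7
g[4] = 2*(-7) + 3*(-4) - 1 = -27
g[5] = 2*(-27) + 3*(-7) - (-4) = -71
g[6] = 2*(-71) + 3*(-27) - (-7) = -216
g[7] = 2*(-216) + 3*(-71) - (-27) = -618
g[8] = 2*(-618) + 3*(-216) - (-71) = -1813
g[9] = 2*(-1813) + 3*(-618) - (-216) = -5264
g[10] = 2*(-5264) + 3*(-1813) - (-618) = -15349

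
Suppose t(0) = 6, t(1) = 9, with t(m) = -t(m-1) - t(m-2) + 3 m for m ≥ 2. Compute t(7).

t(2) = -9 - 6 + 6 = -9
t(3) = -(-9) - 9 + 9 = 9
t(4) = -9 - (-9) + 12 = 12
t(5) = -12 - 9 + 15 = -6
t(6) = -(-6) - 12 + 18 = 12
t(7) = -12 - (-6) + 21 = 15

15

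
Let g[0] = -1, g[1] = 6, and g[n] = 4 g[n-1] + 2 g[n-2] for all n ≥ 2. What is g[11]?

15333440

g[2] = 4(6) + 2(-1) = 22
g[3] = 4(22) + 2(6) = 100
g[4] = 4(100) + 2(22) = 444
g[5] = 4(444) + 2(100) = 1976
g[6] = 4(1976) + 2(444) = 8792
g[7] = 4(8792) + 2(1976) = 39120
g[8] = 4(39120) + 2(8792) = 174064
g[9] = 4(174064) + 2(39120) = 774496
g[10] = 4(774496) + 2(174064) = 3446112
g[11] = 4(3446112) + 2(774496) = 15333440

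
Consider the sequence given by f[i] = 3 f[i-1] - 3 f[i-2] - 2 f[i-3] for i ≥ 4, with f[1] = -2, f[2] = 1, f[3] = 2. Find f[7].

-11

f[4] = 3*2 - 3*1 - 2*(-2) = 7
f[5] = 3*7 - 3*2 - 2*1 = 13
f[6] = 3*13 - 3*7 - 2*2 = 14
f[7] = 3*14 - 3*13 - 2*7 = -11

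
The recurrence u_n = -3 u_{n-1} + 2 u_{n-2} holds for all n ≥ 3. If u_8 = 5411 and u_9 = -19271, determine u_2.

7

Rearranging, u_{n-2} = (u_n + 3 u_{n-1}) / 2.
u_7 = (-19271 + 3*5411) / 2 = -3038/2 = -1519
u_6 = (5411 + 3*(-1519)) / 2 = 854/2 = 427
u_5 = (-1519 + 3*427) / 2 = -238/2 = -119
u_4 = (427 + 3*(-119)) / 2 = 70/2 = 35
u_3 = (-119 + 3*35) / 2 = -14/2 = -7
u_2 = (35 + 3*(-7)) / 2 = 14/2 = 7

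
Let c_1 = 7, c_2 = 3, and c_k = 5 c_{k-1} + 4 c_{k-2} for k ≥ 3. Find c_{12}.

255722147

c_3 = 5*3 + 4*7 = 43
c_4 = 5*43 + 4*3 = 227
c_5 = 5*227 + 4*43 = 1307
c_6 = 5*1307 + 4*227 = 7443
c_7 = 5*7443 + 4*1307 = 42443
c_8 = 5*42443 + 4*7443 = 241987
c_9 = 5*241987 + 4*42443 = 1379707
c_{10} = 5*1379707 + 4*241987 = 7866483
c_{11} = 5*7866483 + 4*1379707 = 44851243
c_{12} = 5*44851243 + 4*7866483 = 255722147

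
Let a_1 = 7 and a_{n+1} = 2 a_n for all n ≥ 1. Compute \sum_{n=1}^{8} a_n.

1785

a_2 = 2(7) = 14
a_3 = 2(14) = 28
a_4 = 2(28) = 56
a_5 = 2(56) = 112
a_6 = 2(112) = 224
a_7 = 2(224) = 448
a_8 = 2(448) = 896
Sum = 7 + 14 + 28 + 56 + 112 + 224 + 448 + 896 = 1785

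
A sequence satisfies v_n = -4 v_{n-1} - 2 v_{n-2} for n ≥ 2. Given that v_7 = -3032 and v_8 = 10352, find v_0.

Rearranging, v_{n-2} = (v_n + 4 v_{n-1}) / -2.
v_6 = (10352 + 4(-3032)) / -2 = -1776/-2 = 888
v_5 = (-3032 + 4(888)) / -2 = 520/-2 = -260
v_4 = (888 + 4(-260)) / -2 = -152/-2 = 76
v_3 = (-260 + 4(76)) / -2 = 44/-2 = -22
v_2 = (76 + 4(-22)) / -2 = -12/-2 = 6
v_1 = (-22 + 4(6)) / -2 = 2/-2 = -1
v_0 = (6 + 4(-1)) / -2 = 2/-2 = -1

-1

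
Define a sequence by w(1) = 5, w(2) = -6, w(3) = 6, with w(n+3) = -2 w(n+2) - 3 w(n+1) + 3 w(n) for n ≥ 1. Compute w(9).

w(4) = -2*6 - 3*(-6) + 3*5 = 21
w(5) = -2*21 - 3*6 + 3*(-6) = -78
w(6) = -2*(-78) - 3*21 + 3*6 = 111
w(7) = -2*111 - 3*(-78) + 3*21 = 75
w(8) = -2*75 - 3*111 + 3*(-78) = -717
w(9) = -2*(-717) - 3*75 + 3*111 = 1542

1542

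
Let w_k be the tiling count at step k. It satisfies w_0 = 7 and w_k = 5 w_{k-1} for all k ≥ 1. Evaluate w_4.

4375

w_1 = 5*7 = 35
w_2 = 5*35 = 175
w_3 = 5*175 = 875
w_4 = 5*875 = 4375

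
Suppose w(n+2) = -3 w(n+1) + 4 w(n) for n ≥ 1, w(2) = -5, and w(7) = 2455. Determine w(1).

Let w(1) = x.
w(3) = 15 + 4x
w(4) = -65 - 12x
w(5) = 255 + 52x
w(6) = -1025 - 204x
w(7) = 4095 + 820x
So 4095 + 820x = 2455, giving x = -2.

-2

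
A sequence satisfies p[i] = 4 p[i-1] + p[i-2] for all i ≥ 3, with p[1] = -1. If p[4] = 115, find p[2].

7

Let p[2] = v.
p[3] = -1 + 4v
p[4] = -4 + 17v
So -4 + 17v = 115, giving v = 7.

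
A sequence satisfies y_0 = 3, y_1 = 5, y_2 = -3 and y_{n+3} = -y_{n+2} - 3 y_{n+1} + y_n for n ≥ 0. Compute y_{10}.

197

y_3 = -(-3) - 3(5) + 3 = -9
y_4 = -(-9) - 3(-3) + 5 = 23
y_5 = -23 - 3(-9) + (-3) = 1
y_6 = -1 - 3(23) + (-9) = -79
y_7 = -(-79) - 3(1) + 23 = 99
y_8 = -99 - 3(-79) + 1 = 139
y_9 = -139 - 3(99) + (-79) = -515
y_{10} = -(-515) - 3(139) + 99 = 197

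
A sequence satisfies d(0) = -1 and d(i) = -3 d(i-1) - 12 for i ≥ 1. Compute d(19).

-2324522937

The fixed point is -12/(1 + 3) = -3, so d(i) + 3 = -3(d(i-1) + 3).
Hence d(i) = 2·(-3)^i - 3.
d(19) = 2·(-3)^{19} - 3 = 2·-1162261467 - 3 = -2324522937.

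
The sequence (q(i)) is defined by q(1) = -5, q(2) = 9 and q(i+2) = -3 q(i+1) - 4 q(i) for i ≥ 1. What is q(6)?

-159

q(3) = -3*9 - 4*(-5) = -7
q(4) = -3*(-7) - 4*9 = -15
q(5) = -3*(-15) - 4*(-7) = 73
q(6) = -3*73 - 4*(-15) = -159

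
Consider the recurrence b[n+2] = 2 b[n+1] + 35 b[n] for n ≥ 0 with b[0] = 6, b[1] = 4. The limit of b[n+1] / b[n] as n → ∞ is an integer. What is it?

The characteristic equation is r^2 - 2r - 35 = 0, which factors as (r - 7)(r + 5) = 0.
So the roots are 7 and -5. Since |7| > |-5| and the coefficient of 7^n is non-zero, the ratio tends to 7.

7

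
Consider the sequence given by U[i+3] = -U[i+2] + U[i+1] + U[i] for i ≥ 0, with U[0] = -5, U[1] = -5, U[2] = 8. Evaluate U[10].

60

U[3] = -8 + (-5) + (-5) = -18
U[4] = -(-18) + 8 + (-5) = 21
U[5] = -21 + (-18) + 8 = -31
U[6] = -(-31) + 21 + (-18) = 34
U[7] = -34 + (-31) + 21 = -44
U[8] = -(-44) + 34 + (-31) = 47
U[9] = -47 + (-44) + 34 = -57
U[10] = -(-57) + 47 + (-44) = 60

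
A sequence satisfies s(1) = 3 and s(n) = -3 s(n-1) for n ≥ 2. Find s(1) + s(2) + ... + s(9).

14763

s(2) = -3*3 = -9
s(3) = -3*(-9) = 27
s(4) = -3*27 = -81
s(5) = -3*(-81) = 243
s(6) = -3*243 = -729
s(7) = -3*(-729) = 2187
s(8) = -3*2187 = -6561
s(9) = -3*(-6561) = 19683
Sum = 3 + (-9) + 27 + (-81) + 243 + (-729) + 2187 + (-6561) + 19683 = 14763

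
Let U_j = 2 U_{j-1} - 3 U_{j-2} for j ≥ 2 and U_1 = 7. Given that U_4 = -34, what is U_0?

2

Let U_0 = z.
U_2 = 14 - 3z
U_3 = 7 - 6z
U_4 = -28 - 3z
So -28 - 3z = -34, giving z = 2.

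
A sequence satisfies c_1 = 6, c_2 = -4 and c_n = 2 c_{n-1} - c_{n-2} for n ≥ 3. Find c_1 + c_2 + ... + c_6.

-114

c_3 = 2(-4) - 6 = -14
c_4 = 2(-14) - (-4) = -24
c_5 = 2(-24) - (-14) = -34
c_6 = 2(-34) - (-24) = -44
Sum = 6 + (-4) + (-14) + (-24) + (-34) + (-44) = -114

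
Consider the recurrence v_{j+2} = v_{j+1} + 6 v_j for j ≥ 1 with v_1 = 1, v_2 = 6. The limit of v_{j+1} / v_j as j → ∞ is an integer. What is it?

3

The characteristic equation is r^2 - r - 6 = 0, which factors as (r - 3)(r + 2) = 0.
So the roots are 3 and -2. Since |3| > |-2| and the coefficient of 3^j is non-zero, the ratio tends to 3.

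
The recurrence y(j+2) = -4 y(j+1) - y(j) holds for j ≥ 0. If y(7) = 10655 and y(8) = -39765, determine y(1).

Rearranging, y(j-2) = -(y(j) + 4 y(j-1)).
y(6) = -(-39765 + 4·10655) = -2855
y(5) = -(10655 + 4·(-2855)) = 765
y(4) = -(-2855 + 4·765) = -205
y(3) = -(765 + 4·(-205)) = 55
y(2) = -(-205 + 4·55) = -15
y(1) = -(55 + 4·(-15)) = 5

5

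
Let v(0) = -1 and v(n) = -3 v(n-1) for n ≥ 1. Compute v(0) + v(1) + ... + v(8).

-4921

v(1) = -3*(-1) = 3
v(2) = -3*3 = -9
v(3) = -3*(-9) = 27
v(4) = -3*27 = -81
v(5) = -3*(-81) = 243
v(6) = -3*243 = -729
v(7) = -3*(-729) = 2187
v(8) = -3*2187 = -6561
Sum = (-1) + 3 + (-9) + 27 + (-81) + 243 + (-729) + 2187 + (-6561) = -4921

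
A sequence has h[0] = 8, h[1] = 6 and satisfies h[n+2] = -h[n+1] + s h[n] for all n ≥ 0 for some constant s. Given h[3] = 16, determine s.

h[2] = -6 + 8s
h[3] = 6 - 2s
So 6 - 2s = 16, giving s = -5.

-5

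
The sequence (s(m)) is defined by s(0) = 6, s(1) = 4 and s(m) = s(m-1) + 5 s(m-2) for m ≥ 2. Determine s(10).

s(2) = 4 + 5(6) = 34
s(3) = 34 + 5(4) = 54
s(4) = 54 + 5(34) = 224
s(5) = 224 + 5(54) = 494
s(6) = 494 + 5(224) = 1614
s(7) = 1614 + 5(494) = 4084
s(8) = 4084 + 5(1614) = 12154
s(9) = 12154 + 5(4084) = 32574
s(10) = 32574 + 5(12154) = 93344

93344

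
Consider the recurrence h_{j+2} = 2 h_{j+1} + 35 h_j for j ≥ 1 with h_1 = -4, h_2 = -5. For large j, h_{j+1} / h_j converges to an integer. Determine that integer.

The characteristic equation is r^2 - 2r - 35 = 0, which factors as (r - 7)(r + 5) = 0.
So the roots are 7 and -5. Since |7| > |-5| and the coefficient of 7^j is non-zero, the ratio tends to 7.

7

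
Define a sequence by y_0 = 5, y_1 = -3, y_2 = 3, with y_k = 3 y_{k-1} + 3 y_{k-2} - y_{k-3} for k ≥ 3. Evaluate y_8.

y_3 = 3·3 + 3·(-3) - 5 = -5
y_4 = 3·(-5) + 3·3 - (-3) = -3
y_5 = 3·(-3) + 3·(-5) - 3 = -27
y_6 = 3·(-27) + 3·(-3) - (-5) = -85
y_7 = 3·(-85) + 3·(-27) - (-3) = -333
y_8 = 3·(-333) + 3·(-85) - (-27) = -1227

-1227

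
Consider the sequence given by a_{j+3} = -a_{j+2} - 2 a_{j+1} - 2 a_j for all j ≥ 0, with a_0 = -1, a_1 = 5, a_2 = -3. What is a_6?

-7

a_3 = -(-3) - 2·5 - 2·(-1) = -5
a_4 = -(-5) - 2·(-3) - 2·5 = 1
a_5 = -1 - 2·(-5) - 2·(-3) = 15
a_6 = -15 - 2·1 - 2·(-5) = -7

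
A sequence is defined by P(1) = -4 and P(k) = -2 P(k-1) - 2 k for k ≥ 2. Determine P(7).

P(2) = -2*(-4) - 4 = 4
P(3) = -2*4 - 6 = -14
P(4) = -2*(-14) - 8 = 20
P(5) = -2*20 - 10 = -50
P(6) = -2*(-50) - 12 = 88
P(7) = -2*88 - 14 = -190

-190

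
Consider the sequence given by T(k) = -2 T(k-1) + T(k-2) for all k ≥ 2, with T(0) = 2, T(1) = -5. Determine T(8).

2378

T(2) = -2(-5) + 2 = 12
T(3) = -2(12) + (-5) = -29
T(4) = -2(-29) + 12 = 70
T(5) = -2(70) + (-29) = -169
T(6) = -2(-169) + 70 = 408
T(7) = -2(408) + (-169) = -985
T(8) = -2(-985) + 408 = 2378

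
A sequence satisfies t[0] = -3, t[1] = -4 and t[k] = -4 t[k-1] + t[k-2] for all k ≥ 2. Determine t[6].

4253

t[2] = -4·(-4) + (-3) = 13
t[3] = -4·13 + (-4) = -56
t[4] = -4·(-56) + 13 = 237
t[5] = -4·237 + (-56) = -1004
t[6] = -4·(-1004) + 237 = 4253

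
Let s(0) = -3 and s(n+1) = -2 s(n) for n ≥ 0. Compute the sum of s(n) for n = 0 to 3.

s(1) = -2*(-3) = 6
s(2) = -2*6 = -12
s(3) = -2*(-12) = 24
Sum = (-3) + 6 + (-12) + 24 = 15

15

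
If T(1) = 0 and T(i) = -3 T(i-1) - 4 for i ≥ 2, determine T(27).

The fixed point is -4/(1 + 3) = -1, so T(i) + 1 = -3(T(i-1) + 1).
Hence T(i) = 1·(-3)^{i-1} - 1.
T(27) = 1·(-3)^{26} - 1 = 1·2541865828329 - 1 = 2541865828328.

2541865828328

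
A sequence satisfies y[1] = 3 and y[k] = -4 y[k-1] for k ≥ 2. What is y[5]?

768

y[2] = -4(3) = -12
y[3] = -4(-12) = 48
y[4] = -4(48) = -192
y[5] = -4(-192) = 768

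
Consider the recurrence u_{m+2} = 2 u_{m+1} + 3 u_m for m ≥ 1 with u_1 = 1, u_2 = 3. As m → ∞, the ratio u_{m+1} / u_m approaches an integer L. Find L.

The characteristic equation is r^2 - 2r - 3 = 0, which factors as (r - 3)(r + 1) = 0.
So the roots are 3 and -1. Since |3| > |-1| and the coefficient of 3^m is non-zero, the ratio tends to 3.

3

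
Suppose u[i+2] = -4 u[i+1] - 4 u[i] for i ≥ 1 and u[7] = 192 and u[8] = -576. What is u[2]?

Rearranging, u[i-2] = (u[i] + 4 u[i-1]) / -4.
u[6] = (-576 + 4·192) / -4 = 192/-4 = -48
u[5] = (192 + 4·(-48)) / -4 = 0/-4 = 0
u[4] = (-48 + 4·0) / -4 = -48/-4 = 12
u[3] = (0 + 4·12) / -4 = 48/-4 = -12
u[2] = (12 + 4·(-12)) / -4 = -36/-4 = 9

9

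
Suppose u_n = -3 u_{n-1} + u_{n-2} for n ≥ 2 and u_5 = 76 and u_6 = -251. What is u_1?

1

Rearranging, u_{n-2} = u_n + 3 u_{n-1}.
u_4 = -251 + 3*76 = -23
u_3 = 76 + 3*(-23) = 7
u_2 = -23 + 3*7 = -2
u_1 = 7 + 3*(-2) = 1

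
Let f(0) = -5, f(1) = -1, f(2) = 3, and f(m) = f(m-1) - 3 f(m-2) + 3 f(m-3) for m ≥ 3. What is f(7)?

-57

f(3) = 3 - 3·(-1) + 3·(-5) = -9
f(4) = (-9) - 3·3 + 3·(-1) = -21
f(5) = (-21) - 3·(-9) + 3·3 = 15
f(6) = 15 - 3·(-21) + 3·(-9) = 51
f(7) = 51 - 3·15 + 3·(-21) = -57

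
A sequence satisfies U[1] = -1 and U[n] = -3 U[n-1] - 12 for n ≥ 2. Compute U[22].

-20920706409

The fixed point is -12/(1 + 3) = -3, so U[n] + 3 = -3(U[n-1] + 3).
Hence U[n] = 2·(-3)^{n-1} - 3.
U[22] = 2·(-3)^{21} - 3 = 2·-10460353203 - 3 = -20920706409.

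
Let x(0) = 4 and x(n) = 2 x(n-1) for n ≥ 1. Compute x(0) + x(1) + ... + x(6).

508

x(1) = 2·4 = 8
x(2) = 2·8 = 16
x(3) = 2·16 = 32
x(4) = 2·32 = 64
x(5) = 2·64 = 128
x(6) = 2·128 = 256
Sum = 4 + 8 + 16 + 32 + 64 + 128 + 256 = 508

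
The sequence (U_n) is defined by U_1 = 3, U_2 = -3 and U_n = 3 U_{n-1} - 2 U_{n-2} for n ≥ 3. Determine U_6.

U_3 = 3*(-3) - 2*3 = -15
U_4 = 3*(-15) - 2*(-3) = -39
U_5 = 3*(-39) - 2*(-15) = -87
U_6 = 3*(-87) - 2*(-39) = -183

-183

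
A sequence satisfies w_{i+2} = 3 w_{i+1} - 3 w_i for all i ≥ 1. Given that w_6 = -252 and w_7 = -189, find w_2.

-7

Rearranging, w_{i-2} = (w_i - 3 w_{i-1}) / -3.
w_5 = (-189 - 3*(-252)) / -3 = 567/-3 = -189
w_4 = (-252 - 3*(-189)) / -3 = 315/-3 = -105
w_3 = (-189 - 3*(-105)) / -3 = 126/-3 = -42
w_2 = (-105 - 3*(-42)) / -3 = 21/-3 = -7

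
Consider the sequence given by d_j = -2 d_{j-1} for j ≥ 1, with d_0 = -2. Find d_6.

d_1 = -2·(-2) = 4
d_2 = -2·4 = -8
d_3 = -2·(-8) = 16
d_4 = -2·16 = -32
d_5 = -2·(-32) = 64
d_6 = -2·64 = -128

-128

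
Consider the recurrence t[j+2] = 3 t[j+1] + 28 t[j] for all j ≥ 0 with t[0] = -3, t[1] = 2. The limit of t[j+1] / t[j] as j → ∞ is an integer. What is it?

The characteristic equation is r^2 - 3r - 28 = 0, which factors as (r - 7)(r + 4) = 0.
So the roots are 7 and -4. Since |7| > |-4| and the coefficient of 7^j is non-zero, the ratio tends to 7.

7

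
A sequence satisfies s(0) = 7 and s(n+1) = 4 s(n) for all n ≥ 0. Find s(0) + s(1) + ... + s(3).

595

s(1) = 4·7 = 28
s(2) = 4·28 = 112
s(3) = 4·112 = 448
Sum = 7 + 28 + 112 + 448 = 595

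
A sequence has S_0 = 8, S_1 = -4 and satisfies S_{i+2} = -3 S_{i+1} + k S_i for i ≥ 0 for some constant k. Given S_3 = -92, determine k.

S_2 = 12 + 8k
S_3 = -36 - 28k
So -36 - 28k = -92, giving k = 2.

2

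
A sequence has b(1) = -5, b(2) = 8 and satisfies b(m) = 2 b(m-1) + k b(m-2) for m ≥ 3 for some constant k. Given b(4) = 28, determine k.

2

b(3) = 16 - 5k
b(4) = 32 - 2k
So 32 - 2k = 28, giving k = 2.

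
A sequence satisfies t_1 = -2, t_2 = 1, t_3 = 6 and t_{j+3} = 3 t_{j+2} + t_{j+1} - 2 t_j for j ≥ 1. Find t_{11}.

67553

t_4 = 3*6 + 1 - 2*(-2) = 23
t_5 = 3*23 + 6 - 2*1 = 73
t_6 = 3*73 + 23 - 2*6 = 230
t_7 = 3*230 + 73 - 2*23 = 717
t_8 = 3*717 + 230 - 2*73 = 2235
t_9 = 3*2235 + 717 - 2*230 = 6962
t_{10} = 3*6962 + 2235 - 2*717 = 21687
t_{11} = 3*21687 + 6962 - 2*2235 = 67553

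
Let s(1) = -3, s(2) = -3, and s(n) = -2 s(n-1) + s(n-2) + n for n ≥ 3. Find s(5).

s(3) = -2(-3) + (-3) + 3 = 6
s(4) = -2(6) + (-3) + 4 = -11
s(5) = -2(-11) + 6 + 5 = 33

33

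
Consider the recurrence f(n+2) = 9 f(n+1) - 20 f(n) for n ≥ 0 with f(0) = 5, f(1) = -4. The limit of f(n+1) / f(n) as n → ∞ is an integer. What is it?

5

The characteristic equation is r^2 - 9r + 20 = 0, which factors as (r - 5)(r - 4) = 0.
So the roots are 5 and 4. Since |5| > |4| and the coefficient of 5^n is non-zero, the ratio tends to 5.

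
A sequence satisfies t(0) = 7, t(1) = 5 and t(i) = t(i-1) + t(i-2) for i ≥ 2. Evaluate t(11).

830

t(2) = 5 + 7 = 12
t(3) = 12 + 5 = 17
t(4) = 17 + 12 = 29
t(5) = 29 + 17 = 46
t(6) = 46 + 29 = 75
t(7) = 75 + 46 = 121
t(8) = 121 + 75 = 196
t(9) = 196 + 121 = 317
t(10) = 317 + 196 = 513
t(11) = 513 + 317 = 830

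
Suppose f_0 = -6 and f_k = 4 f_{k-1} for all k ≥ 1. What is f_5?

-6144

f_1 = 4(-6) = -24
f_2 = 4(-24) = -96
f_3 = 4(-96) = -384
f_4 = 4(-384) = -1536
f_5 = 4(-1536) = -6144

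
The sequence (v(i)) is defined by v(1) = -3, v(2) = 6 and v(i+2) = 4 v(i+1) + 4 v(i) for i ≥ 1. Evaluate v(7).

7872

v(3) = 4(6) + 4(-3) = 12
v(4) = 4(12) + 4(6) = 72
v(5) = 4(72) + 4(12) = 336
v(6) = 4(336) + 4(72) = 1632
v(7) = 4(1632) + 4(336) = 7872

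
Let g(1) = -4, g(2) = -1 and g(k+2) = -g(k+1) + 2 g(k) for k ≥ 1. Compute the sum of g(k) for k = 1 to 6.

3

g(3) = -(-1) + 2·(-4) = -7
g(4) = -(-7) + 2·(-1) = 5
g(5) = -5 + 2·(-7) = -19
g(6) = -(-19) + 2·5 = 29
Sum = (-4) + (-1) + (-7) + 5 + (-19) + 29 = 3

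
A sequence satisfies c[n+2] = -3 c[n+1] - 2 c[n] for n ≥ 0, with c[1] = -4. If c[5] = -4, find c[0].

4

Let c[0] = x.
c[2] = 12 - 2x
c[3] = -28 + 6x
c[4] = 60 - 14x
c[5] = -124 + 30x
So -124 + 30x = -4, giving x = 4.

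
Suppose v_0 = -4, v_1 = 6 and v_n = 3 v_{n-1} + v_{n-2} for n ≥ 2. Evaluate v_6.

1724

v_2 = 3·6 + (-4) = 14
v_3 = 3·14 + 6 = 48
v_4 = 3·48 + 14 = 158
v_5 = 3·158 + 48 = 522
v_6 = 3·522 + 158 = 1724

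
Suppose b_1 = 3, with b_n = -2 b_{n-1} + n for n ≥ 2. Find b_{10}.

-1248

b_2 = -2*3 + 2 = -4
b_3 = -2*(-4) + 3 = 11
b_4 = -2*11 + 4 = -18
b_5 = -2*(-18) + 5 = 41
b_6 = -2*41 + 6 = -76
b_7 = -2*(-76) + 7 = 159
b_8 = -2*159 + 8 = -310
b_9 = -2*(-310) + 9 = 629
b_{10} = -2*629 + 10 = -1248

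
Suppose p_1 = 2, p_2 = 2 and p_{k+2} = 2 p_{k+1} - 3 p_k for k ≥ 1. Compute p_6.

2

p_3 = 2*2 - 3*2 = -2
p_4 = 2*(-2) - 3*2 = -10
p_5 = 2*(-10) - 3*(-2) = -14
p_6 = 2*(-14) - 3*(-10) = 2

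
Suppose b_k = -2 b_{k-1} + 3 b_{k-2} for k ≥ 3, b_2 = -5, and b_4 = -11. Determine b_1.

Let b_1 = z.
b_3 = 10 + 3z
b_4 = -35 - 6z
So -35 - 6z = -11, giving z = -4.

-4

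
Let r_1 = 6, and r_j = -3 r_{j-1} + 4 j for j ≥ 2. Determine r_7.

3106

r_2 = -3·6 + 8 = -10
r_3 = -3·(-10) + 12 = 42
r_4 = -3·42 + 16 = -110
r_5 = -3·(-110) + 20 = 350
r_6 = -3·350 + 24 = -1026
r_7 = -3·(-1026) + 28 = 3106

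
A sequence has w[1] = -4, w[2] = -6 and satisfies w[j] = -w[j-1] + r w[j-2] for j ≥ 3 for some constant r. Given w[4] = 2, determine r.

-4

w[3] = 6 - 4r
w[4] = -6 - 2r
So -6 - 2r = 2, giving r = -4.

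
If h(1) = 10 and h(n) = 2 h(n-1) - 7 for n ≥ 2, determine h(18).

393223

The fixed point is -7/(1 - 2) = 7, so h(n) - 7 = 2(h(n-1) - 7).
Hence h(n) = 3·2^{n-1} + 7.
h(18) = 3·2^{17} + 7 = 3·131072 + 7 = 393223.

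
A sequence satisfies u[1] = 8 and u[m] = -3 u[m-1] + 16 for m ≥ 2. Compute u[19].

The fixed point is 16/(1 + 3) = 4, so u[m] - 4 = -3(u[m-1] - 4).
Hence u[m] = 4·(-3)^{m-1} + 4.
u[19] = 4·(-3)^{18} + 4 = 4·387420489 + 4 = 1549681960.

1549681960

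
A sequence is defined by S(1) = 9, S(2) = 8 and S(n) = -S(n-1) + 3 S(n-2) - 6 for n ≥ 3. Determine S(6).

-19

S(3) = -8 + 3(9) - 6 = 13
S(4) = -13 + 3(8) - 6 = 5
S(5) = -5 + 3(13) - 6 = 28
S(6) = -28 + 3(5) - 6 = -19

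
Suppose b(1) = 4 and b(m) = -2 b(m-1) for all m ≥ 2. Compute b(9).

1024

b(2) = -2*4 = -8
b(3) = -2*(-8) = 16
b(4) = -2*16 = -32
b(5) = -2*(-32) = 64
b(6) = -2*64 = -128
b(7) = -2*(-128) = 256
b(8) = -2*256 = -512
b(9) = -2*(-512) = 1024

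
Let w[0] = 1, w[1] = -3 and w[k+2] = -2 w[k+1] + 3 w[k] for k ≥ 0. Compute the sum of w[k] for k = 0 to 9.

w[2] = -2(-3) + 3(1) = 9
w[3] = -2(9) + 3(-3) = -27
w[4] = -2(-27) + 3(9) = 81
w[5] = -2(81) + 3(-27) = -243
w[6] = -2(-243) + 3(81) = 729
w[7] = -2(729) + 3(-243) = -2187
w[8] = -2(-2187) + 3(729) = 6561
w[9] = -2(6561) + 3(-2187) = -19683
Sum = 1 + (-3) + 9 + (-27) + 81 + (-243) + 729 + (-2187) + 6561 + (-19683) = -14762

-14762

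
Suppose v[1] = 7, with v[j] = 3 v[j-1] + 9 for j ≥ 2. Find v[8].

25146

v[2] = 3(7) + 9 = 30
v[3] = 3(30) + 9 = 99
v[4] = 3(99) + 9 = 306
v[5] = 3(306) + 9 = 927
v[6] = 3(927) + 9 = 2790
v[7] = 3(2790) + 9 = 8379
v[8] = 3(8379) + 9 = 25146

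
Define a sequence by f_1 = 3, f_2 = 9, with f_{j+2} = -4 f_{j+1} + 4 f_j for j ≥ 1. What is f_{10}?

f_3 = -4·9 + 4·3 = -24
f_4 = -4·(-24) + 4·9 = 132
f_5 = -4·132 + 4·(-24) = -624
f_6 = -4·(-624) + 4·132 = 3024
f_7 = -4·3024 + 4·(-624) = -14592
f_8 = -4·(-14592) + 4·3024 = 70464
f_9 = -4·70464 + 4·(-14592) = -340224
f_{10} = -4·(-340224) + 4·70464 = 1642752

1642752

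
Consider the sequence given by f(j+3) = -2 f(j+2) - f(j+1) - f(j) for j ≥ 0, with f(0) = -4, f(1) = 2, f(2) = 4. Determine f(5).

-10

f(3) = -2*4 - 2 - (-4) = -6
f(4) = -2*(-6) - 4 - 2 = 6
f(5) = -2*6 - (-6) - 4 = -10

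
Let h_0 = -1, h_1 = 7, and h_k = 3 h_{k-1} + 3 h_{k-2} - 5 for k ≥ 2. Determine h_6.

2863

h_2 = 3*7 + 3*(-1) - 5 = 13
h_3 = 3*13 + 3*7 - 5 = 55
h_4 = 3*55 + 3*13 - 5 = 199
h_5 = 3*199 + 3*55 - 5 = 757
h_6 = 3*757 + 3*199 - 5 = 2863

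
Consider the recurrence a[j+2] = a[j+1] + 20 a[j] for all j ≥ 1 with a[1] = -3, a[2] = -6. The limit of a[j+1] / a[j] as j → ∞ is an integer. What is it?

5

The characteristic equation is r^2 - r - 20 = 0, which factors as (r - 5)(r + 4) = 0.
So the roots are 5 and -4. Since |5| > |-4| and the coefficient of 5^j is non-zero, the ratio tends to 5.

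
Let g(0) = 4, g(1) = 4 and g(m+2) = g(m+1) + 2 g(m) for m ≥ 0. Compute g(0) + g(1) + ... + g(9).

2728

g(2) = 4 + 2·4 = 12
g(3) = 12 + 2·4 = 20
g(4) = 20 + 2·12 = 44
g(5) = 44 + 2·20 = 84
g(6) = 84 + 2·44 = 172
g(7) = 172 + 2·84 = 340
g(8) = 340 + 2·172 = 684
g(9) = 684 + 2·340 = 1364
Sum = 4 + 4 + 12 + 20 + 44 + 84 + 172 + 340 + 684 + 1364 = 2728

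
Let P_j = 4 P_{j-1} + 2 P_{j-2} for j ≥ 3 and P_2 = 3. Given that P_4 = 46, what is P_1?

Let P_1 = y.
P_3 = 12 + 2y
P_4 = 54 + 8y
So 54 + 8y = 46, giving y = -1.

-1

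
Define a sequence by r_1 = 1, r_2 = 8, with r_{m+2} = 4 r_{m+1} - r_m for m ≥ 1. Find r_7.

r_3 = 4*8 - 1 = 31
r_4 = 4*31 - 8 = 116
r_5 = 4*116 - 31 = 433
r_6 = 4*433 - 116 = 1616
r_7 = 4*1616 - 433 = 6031

6031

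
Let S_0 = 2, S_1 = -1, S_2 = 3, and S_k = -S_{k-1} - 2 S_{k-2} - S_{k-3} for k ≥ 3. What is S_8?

1

S_3 = -3 - 2(-1) - 2 = -3
S_4 = -(-3) - 2(3) - (-1) = -2
S_5 = -(-2) - 2(-3) - 3 = 5
S_6 = -5 - 2(-2) - (-3) = 2
S_7 = -2 - 2(5) - (-2) = -10
S_8 = -(-10) - 2(2) - 5 = 1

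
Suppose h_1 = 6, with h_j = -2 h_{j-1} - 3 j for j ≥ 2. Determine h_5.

h_2 = -2·6 - 6 = -18
h_3 = -2·(-18) - 9 = 27
h_4 = -2·27 - 12 = -66
h_5 = -2·(-66) - 15 = 117

117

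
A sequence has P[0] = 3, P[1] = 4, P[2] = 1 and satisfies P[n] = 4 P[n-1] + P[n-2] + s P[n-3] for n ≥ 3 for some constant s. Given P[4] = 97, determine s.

P[3] = 8 + 3s
P[4] = 33 + 16s
So 33 + 16s = 97, giving s = 4.

4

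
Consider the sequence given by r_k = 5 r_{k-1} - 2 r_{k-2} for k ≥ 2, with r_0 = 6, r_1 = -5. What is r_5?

-3655

r_2 = 5·(-5) - 2·6 = -37
r_3 = 5·(-37) - 2·(-5) = -175
r_4 = 5·(-175) - 2·(-37) = -801
r_5 = 5·(-801) - 2·(-175) = -3655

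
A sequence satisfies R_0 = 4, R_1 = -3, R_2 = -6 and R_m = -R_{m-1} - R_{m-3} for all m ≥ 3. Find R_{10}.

R_3 = -(-6) - 4 = 2
R_4 = -2 - (-3) = 1
R_5 = -1 - (-6) = 5
R_6 = -5 - 2 = -7
R_7 = -(-7) - 1 = 6
R_8 = -6 - 5 = -11
R_9 = -(-11) - (-7) = 18
R_{10} = -18 - 6 = -24

-24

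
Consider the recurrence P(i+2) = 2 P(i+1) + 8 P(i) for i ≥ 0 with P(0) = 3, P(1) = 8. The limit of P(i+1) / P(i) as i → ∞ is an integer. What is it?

The characteristic equation is r^2 - 2r - 8 = 0, which factors as (r - 4)(r + 2) = 0.
So the roots are 4 and -2. Since |4| > |-2| and the coefficient of 4^i is non-zero, the ratio tends to 4.

4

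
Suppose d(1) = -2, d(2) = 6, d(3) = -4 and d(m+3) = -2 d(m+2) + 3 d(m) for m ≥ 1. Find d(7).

d(4) = -2*(-4) + 3*(-2) = 2
d(5) = -2*2 + 3*6 = 14
d(6) = -2*14 + 3*(-4) = -40
d(7) = -2*(-40) + 3*2 = 86

86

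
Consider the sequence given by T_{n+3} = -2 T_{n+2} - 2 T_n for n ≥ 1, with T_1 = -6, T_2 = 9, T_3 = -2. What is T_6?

104

T_4 = -2·(-2) - 2·(-6) = 16
T_5 = -2·16 - 2·9 = -50
T_6 = -2·(-50) - 2·(-2) = 104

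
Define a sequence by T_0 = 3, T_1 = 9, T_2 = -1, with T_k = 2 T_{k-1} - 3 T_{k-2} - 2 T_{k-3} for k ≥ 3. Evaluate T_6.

T_3 = 2*(-1) - 3*9 - 2*3 = -35
T_4 = 2*(-35) - 3*(-1) - 2*9 = -85
T_5 = 2*(-85) - 3*(-35) - 2*(-1) = -63
T_6 = 2*(-63) - 3*(-85) - 2*(-35) = 199

199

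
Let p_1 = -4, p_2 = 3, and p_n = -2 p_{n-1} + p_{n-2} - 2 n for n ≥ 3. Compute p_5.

-80

p_3 = -2(3) + (-4) - 6 = -16
p_4 = -2(-16) + 3 - 8 = 27
p_5 = -2(27) + (-16) - 10 = -80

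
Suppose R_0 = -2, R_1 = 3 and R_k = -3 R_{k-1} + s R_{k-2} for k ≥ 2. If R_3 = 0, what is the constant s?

-3

R_2 = -9 - 2s
R_3 = 27 + 9s
So 27 + 9s = 0, giving s = -3.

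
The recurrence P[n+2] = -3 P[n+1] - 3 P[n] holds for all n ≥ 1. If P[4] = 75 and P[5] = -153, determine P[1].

Rearranging, P[n-2] = (P[n] + 3 P[n-1]) / -3.
P[3] = (-153 + 3(75)) / -3 = 72/-3 = -24
P[2] = (75 + 3(-24)) / -3 = 3/-3 = -1
P[1] = (-24 + 3(-1)) / -3 = -27/-3 = 9

9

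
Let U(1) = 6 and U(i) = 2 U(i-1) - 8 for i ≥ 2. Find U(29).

The fixed point is -8/(1 - 2) = 8, so U(i) - 8 = 2(U(i-1) - 8).
Hence U(i) = -2·2^{i-1} + 8.
U(29) = -2·2^{28} + 8 = -2·268435456 + 8 = -536870904.

-536870904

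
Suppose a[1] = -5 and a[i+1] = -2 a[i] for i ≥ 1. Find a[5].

-80

a[2] = -2(-5) = 10
a[3] = -2(10) = -20
a[4] = -2(-20) = 40
a[5] = -2(40) = -80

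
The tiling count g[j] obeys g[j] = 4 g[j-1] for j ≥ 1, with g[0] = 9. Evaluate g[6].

g[1] = 4*9 = 36
g[2] = 4*36 = 144
g[3] = 4*144 = 576
g[4] = 4*576 = 2304
g[5] = 4*2304 = 9216
g[6] = 4*9216 = 36864

36864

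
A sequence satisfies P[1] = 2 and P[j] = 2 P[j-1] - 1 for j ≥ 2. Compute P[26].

The fixed point is -1/(1 - 2) = 1, so P[j] - 1 = 2(P[j-1] - 1).
Hence P[j] = 1·2^{j-1} + 1.
P[26] = 1·2^{25} + 1 = 1·33554432 + 1 = 33554433.

33554433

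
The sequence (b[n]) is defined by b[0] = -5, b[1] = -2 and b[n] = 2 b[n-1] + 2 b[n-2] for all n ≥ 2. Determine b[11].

b[2] = 2(-2) + 2(-5) = -14
b[3] = 2(-14) + 2(-2) = -32
b[4] = 2(-32) + 2(-14) = -92
b[5] = 2(-92) + 2(-32) = -248
b[6] = 2(-248) + 2(-92) = -680
b[7] = 2(-680) + 2(-248) = -1856
b[8] = 2(-1856) + 2(-680) = -5072
b[9] = 2(-5072) + 2(-1856) = -13856
b[10] = 2(-13856) + 2(-5072) = -37856
b[11] = 2(-37856) + 2(-13856) = -103424

-103424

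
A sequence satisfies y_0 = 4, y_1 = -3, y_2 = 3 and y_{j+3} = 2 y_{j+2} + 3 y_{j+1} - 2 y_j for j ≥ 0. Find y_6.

y_3 = 2·3 + 3·(-3) - 2·4 = -11
y_4 = 2·(-11) + 3·3 - 2·(-3) = -7
y_5 = 2·(-7) + 3·(-11) - 2·3 = -53
y_6 = 2·(-53) + 3·(-7) - 2·(-11) = -105

-105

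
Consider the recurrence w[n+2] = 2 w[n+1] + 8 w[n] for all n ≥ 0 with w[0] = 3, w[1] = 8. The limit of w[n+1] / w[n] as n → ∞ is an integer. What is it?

4

The characteristic equation is r^2 - 2r - 8 = 0, which factors as (r - 4)(r + 2) = 0.
So the roots are 4 and -2. Since |4| > |-2| and the coefficient of 4^n is non-zero, the ratio tends to 4.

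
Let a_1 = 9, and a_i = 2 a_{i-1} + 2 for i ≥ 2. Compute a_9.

a_2 = 2*9 + 2 = 20
a_3 = 2*20 + 2 = 42
a_4 = 2*42 + 2 = 86
a_5 = 2*86 + 2 = 174
a_6 = 2*174 + 2 = 350
a_7 = 2*350 + 2 = 702
a_8 = 2*702 + 2 = 1406
a_9 = 2*1406 + 2 = 2814

2814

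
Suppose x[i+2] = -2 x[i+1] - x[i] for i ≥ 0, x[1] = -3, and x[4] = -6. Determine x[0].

6

Let x[0] = v.
x[2] = 6 - v
x[3] = -9 + 2v
x[4] = 12 - 3v
So 12 - 3v = -6, giving v = 6.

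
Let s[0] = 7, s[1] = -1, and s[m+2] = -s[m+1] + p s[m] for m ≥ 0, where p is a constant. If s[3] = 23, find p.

s[2] = 1 + 7p
s[3] = -1 - 8p
So -1 - 8p = 23, giving p = -3.

-3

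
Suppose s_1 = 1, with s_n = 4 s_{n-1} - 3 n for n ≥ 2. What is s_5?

-335

s_2 = 4*1 - 6 = -2
s_3 = 4*(-2) - 9 = -17
s_4 = 4*(-17) - 12 = -80
s_5 = 4*(-80) - 15 = -335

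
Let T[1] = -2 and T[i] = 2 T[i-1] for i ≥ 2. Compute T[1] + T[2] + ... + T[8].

T[2] = 2·(-2) = -4
T[3] = 2·(-4) = -8
T[4] = 2·(-8) = -16
T[5] = 2·(-16) = -32
T[6] = 2·(-32) = -64
T[7] = 2·(-64) = -128
T[8] = 2·(-128) = -256
Sum = (-2) + (-4) + (-8) + (-16) + (-32) + (-64) + (-128) + (-256) = -510

-510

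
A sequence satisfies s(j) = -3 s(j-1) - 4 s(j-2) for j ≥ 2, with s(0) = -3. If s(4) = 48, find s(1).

Let s(1) = z.
s(2) = 12 - 3z
s(3) = -36 + 5z
s(4) = 60 - 3z
So 60 - 3z = 48, giving z = 4.

4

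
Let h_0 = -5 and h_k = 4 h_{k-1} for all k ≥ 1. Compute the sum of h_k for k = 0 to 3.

-425

h_1 = 4(-5) = -20
h_2 = 4(-20) = -80
h_3 = 4(-80) = -320
Sum = (-5) + (-20) + (-80) + (-320) = -425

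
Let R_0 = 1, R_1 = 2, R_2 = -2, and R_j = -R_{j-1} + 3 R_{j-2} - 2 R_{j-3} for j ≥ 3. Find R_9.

R_3 = -(-2) + 3*2 - 2*1 = 6
R_4 = -6 + 3*(-2) - 2*2 = -16
R_5 = -(-16) + 3*6 - 2*(-2) = 38
R_6 = -38 + 3*(-16) - 2*6 = -98
R_7 = -(-98) + 3*38 - 2*(-16) = 244
R_8 = -244 + 3*(-98) - 2*38 = -614
R_9 = -(-614) + 3*244 - 2*(-98) = 1542

1542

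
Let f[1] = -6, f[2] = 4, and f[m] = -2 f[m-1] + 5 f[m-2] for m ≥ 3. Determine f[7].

-4398

f[3] = -2(4) + 5(-6) = -38
f[4] = -2(-38) + 5(4) = 96
f[5] = -2(96) + 5(-38) = -382
f[6] = -2(-382) + 5(96) = 1244
f[7] = -2(1244) + 5(-382) = -4398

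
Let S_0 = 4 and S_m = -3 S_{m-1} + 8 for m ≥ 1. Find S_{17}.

The fixed point is 8/(1 + 3) = 2, so S_m - 2 = -3(S_{m-1} - 2).
Hence S_m = 2·(-3)^m + 2.
S_{17} = 2·(-3)^{17} + 2 = 2·-129140163 + 2 = -258280324.

-258280324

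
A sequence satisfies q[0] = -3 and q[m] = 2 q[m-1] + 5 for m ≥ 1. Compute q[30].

The fixed point is 5/(1 - 2) = -5, so q[m] + 5 = 2(q[m-1] + 5).
Hence q[m] = 2·2^m - 5.
q[30] = 2·2^{30} - 5 = 2·1073741824 - 5 = 2147483643.

2147483643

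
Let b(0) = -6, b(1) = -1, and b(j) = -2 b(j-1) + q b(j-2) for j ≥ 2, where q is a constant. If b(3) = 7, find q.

b(2) = 2 - 6q
b(3) = -4 + 11q
So -4 + 11q = 7, giving q = 1.

1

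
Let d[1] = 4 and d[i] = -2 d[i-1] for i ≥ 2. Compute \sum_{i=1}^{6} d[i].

d[2] = -2*4 = -8
d[3] = -2*(-8) = 16
d[4] = -2*16 = -32
d[5] = -2*(-32) = 64
d[6] = -2*64 = -128
Sum = 4 + (-8) + 16 + (-32) + 64 + (-128) = -84

-84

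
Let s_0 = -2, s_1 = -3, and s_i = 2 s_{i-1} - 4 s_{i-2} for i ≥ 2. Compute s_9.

1024

s_2 = 2·(-3) - 4·(-2) = 2
s_3 = 2·2 - 4·(-3) = 16
s_4 = 2·16 - 4·2 = 24
s_5 = 2·24 - 4·16 = -16
s_6 = 2·(-16) - 4·24 = -128
s_7 = 2·(-128) - 4·(-16) = -192
s_8 = 2·(-192) - 4·(-128) = 128
s_9 = 2·128 - 4·(-192) = 1024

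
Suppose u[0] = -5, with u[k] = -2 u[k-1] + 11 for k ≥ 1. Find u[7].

u[1] = -2(-5) + 11 = 21
u[2] = -2(21) + 11 = -31
u[3] = -2(-31) + 11 = 73
u[4] = -2(73) + 11 = -135
u[5] = -2(-135) + 11 = 281
u[6] = -2(281) + 11 = -551
u[7] = -2(-551) + 11 = 1113

1113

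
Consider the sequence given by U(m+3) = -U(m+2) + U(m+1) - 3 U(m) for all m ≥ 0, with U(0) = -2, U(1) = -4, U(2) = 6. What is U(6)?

78

U(3) = -6 + (-4) - 3·(-2) = -4
U(4) = -(-4) + 6 - 3·(-4) = 22
U(5) = -22 + (-4) - 3·6 = -44
U(6) = -(-44) + 22 - 3·(-4) = 78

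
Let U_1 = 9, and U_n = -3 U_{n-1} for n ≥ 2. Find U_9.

U_2 = -3*9 = -27
U_3 = -3*(-27) = 81
U_4 = -3*81 = -243
U_5 = -3*(-243) = 729
U_6 = -3*729 = -2187
U_7 = -3*(-2187) = 6561
U_8 = -3*6561 = -19683
U_9 = -3*(-19683) = 59049

59049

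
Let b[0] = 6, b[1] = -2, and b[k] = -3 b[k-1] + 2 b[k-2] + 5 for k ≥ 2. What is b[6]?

3203

b[2] = -3·(-2) + 2·6 + 5 = 23
b[3] = -3·23 + 2·(-2) + 5 = -68
b[4] = -3·(-68) + 2·23 + 5 = 255
b[5] = -3·255 + 2·(-68) + 5 = -896
b[6] = -3·(-896) + 2·255 + 5 = 3203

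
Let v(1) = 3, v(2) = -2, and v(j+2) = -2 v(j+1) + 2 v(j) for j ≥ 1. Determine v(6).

v(3) = -2(-2) + 2(3) = 10
v(4) = -2(10) + 2(-2) = -24
v(5) = -2(-24) + 2(10) = 68
v(6) = -2(68) + 2(-24) = -184

-184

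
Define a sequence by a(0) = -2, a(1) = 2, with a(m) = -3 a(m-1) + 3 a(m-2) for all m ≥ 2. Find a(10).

-479682

a(2) = -3(2) + 3(-2) = -12
a(3) = -3(-12) + 3(2) = 42
a(4) = -3(42) + 3(-12) = -162
a(5) = -3(-162) + 3(42) = 612
a(6) = -3(612) + 3(-162) = -2322
a(7) = -3(-2322) + 3(612) = 8802
a(8) = -3(8802) + 3(-2322) = -33372
a(9) = -3(-33372) + 3(8802) = 126522
a(10) = -3(126522) + 3(-33372) = -479682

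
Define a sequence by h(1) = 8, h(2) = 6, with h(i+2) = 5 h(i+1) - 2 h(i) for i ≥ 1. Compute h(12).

10755658

h(3) = 5·6 - 2·8 = 14
h(4) = 5·14 - 2·6 = 58
h(5) = 5·58 - 2·14 = 262
h(6) = 5·262 - 2·58 = 1194
h(7) = 5·1194 - 2·262 = 5446
h(8) = 5·5446 - 2·1194 = 24842
h(9) = 5·24842 - 2·5446 = 113318
h(10) = 5·113318 - 2·24842 = 516906
h(11) = 5·516906 - 2·113318 = 2357894
h(12) = 5·2357894 - 2·516906 = 10755658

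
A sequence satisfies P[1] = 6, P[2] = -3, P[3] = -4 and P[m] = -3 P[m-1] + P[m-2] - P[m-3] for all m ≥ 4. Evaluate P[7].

P[4] = -3*(-4) + (-3) - 6 = 3
P[5] = -3*3 + (-4) - (-3) = -10
P[6] = -3*(-10) + 3 - (-4) = 37
P[7] = -3*37 + (-10) - 3 = -124

-124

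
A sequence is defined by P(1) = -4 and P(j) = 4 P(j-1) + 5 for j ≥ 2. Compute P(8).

P(2) = 4*(-4) + 5 = -11
P(3) = 4*(-11) + 5 = -39
P(4) = 4*(-39) + 5 = -151
P(5) = 4*(-151) + 5 = -599
P(6) = 4*(-599) + 5 = -2391
P(7) = 4*(-2391) + 5 = -9559
P(8) = 4*(-9559) + 5 = -38231

-38231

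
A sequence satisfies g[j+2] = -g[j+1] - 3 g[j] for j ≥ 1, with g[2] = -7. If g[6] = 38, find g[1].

Let g[1] = z.
g[3] = 7 - 3z
g[4] = 14 + 3z
g[5] = -35 + 6z
g[6] = -7 - 15z
So -7 - 15z = 38, giving z = -3.

-3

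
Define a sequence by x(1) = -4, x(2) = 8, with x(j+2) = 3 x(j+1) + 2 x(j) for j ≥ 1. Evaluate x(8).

10144

x(3) = 3(8) + 2(-4) = 16
x(4) = 3(16) + 2(8) = 64
x(5) = 3(64) + 2(16) = 224
x(6) = 3(224) + 2(64) = 800
x(7) = 3(800) + 2(224) = 2848
x(8) = 3(2848) + 2(800) = 10144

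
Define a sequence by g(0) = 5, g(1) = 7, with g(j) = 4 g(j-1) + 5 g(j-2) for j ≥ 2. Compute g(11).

g(2) = 4*7 + 5*5 = 53
g(3) = 4*53 + 5*7 = 247
g(4) = 4*247 + 5*53 = 1253
g(5) = 4*1253 + 5*247 = 6247
g(6) = 4*6247 + 5*1253 = 31253
g(7) = 4*31253 + 5*6247 = 156247
g(8) = 4*156247 + 5*31253 = 781253
g(9) = 4*781253 + 5*156247 = 3906247
g(10) = 4*3906247 + 5*781253 = 19531253
g(11) = 4*19531253 + 5*3906247 = 97656247

97656247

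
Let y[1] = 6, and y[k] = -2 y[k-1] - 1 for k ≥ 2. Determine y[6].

y[2] = -2(6) - 1 = -13
y[3] = -2(-13) - 1 = 25
y[4] = -2(25) - 1 = -51
y[5] = -2(-51) - 1 = 101
y[6] = -2(101) - 1 = -203

-203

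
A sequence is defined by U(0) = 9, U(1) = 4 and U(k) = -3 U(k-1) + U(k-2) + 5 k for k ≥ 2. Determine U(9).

-10088

U(2) = -3·4 + 9 + 10 = 7
U(3) = -3·7 + 4 + 15 = -2
U(4) = -3·(-2) + 7 + 20 = 33
U(5) = -3·33 + (-2) + 25 = -76
U(6) = -3·(-76) + 33 + 30 = 291
U(7) = -3·291 + (-76) + 35 = -914
U(8) = -3·(-914) + 291 + 40 = 3073
U(9) = -3·3073 + (-914) + 45 = -10088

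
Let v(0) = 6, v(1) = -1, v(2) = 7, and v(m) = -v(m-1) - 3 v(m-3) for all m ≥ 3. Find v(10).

v(3) = -7 - 3·6 = -25
v(4) = -(-25) - 3·(-1) = 28
v(5) = -28 - 3·7 = -49
v(6) = -(-49) - 3·(-25) = 124
v(7) = -124 - 3·28 = -208
v(8) = -(-208) - 3·(-49) = 355
v(9) = -355 - 3·124 = -727
v(10) = -(-727) - 3·(-208) = 1351

1351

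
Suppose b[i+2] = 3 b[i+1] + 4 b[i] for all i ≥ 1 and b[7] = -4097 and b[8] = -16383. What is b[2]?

Rearranging, b[i-2] = (b[i] - 3 b[i-1]) / 4.
b[6] = (-16383 - 3(-4097)) / 4 = -4092/4 = -1023
b[5] = (-4097 - 3(-1023)) / 4 = -1028/4 = -257
b[4] = (-1023 - 3(-257)) / 4 = -252/4 = -63
b[3] = (-257 - 3(-63)) / 4 = -68/4 = -17
b[2] = (-63 - 3(-17)) / 4 = -12/4 = -3

-3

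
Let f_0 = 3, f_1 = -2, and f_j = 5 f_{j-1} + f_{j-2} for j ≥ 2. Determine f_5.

-997

f_2 = 5(-2) + 3 = -7
f_3 = 5(-7) + (-2) = -37
f_4 = 5(-37) + (-7) = -192
f_5 = 5(-192) + (-37) = -997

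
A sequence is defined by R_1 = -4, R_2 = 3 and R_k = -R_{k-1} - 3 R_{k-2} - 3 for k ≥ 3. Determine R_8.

-117

R_3 = -3 - 3·(-4) - 3 = 6
R_4 = -6 - 3·3 - 3 = -18
R_5 = -(-18) - 3·6 - 3 = -3
R_6 = -(-3) - 3·(-18) - 3 = 54
R_7 = -54 - 3·(-3) - 3 = -48
R_8 = -(-48) - 3·54 - 3 = -117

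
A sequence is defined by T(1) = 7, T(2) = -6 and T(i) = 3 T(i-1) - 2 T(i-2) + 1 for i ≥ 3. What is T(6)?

-370

T(3) = 3·(-6) - 2·7 + 1 = -31
T(4) = 3·(-31) - 2·(-6) + 1 = -80
T(5) = 3·(-80) - 2·(-31) + 1 = -177
T(6) = 3·(-177) - 2·(-80) + 1 = -370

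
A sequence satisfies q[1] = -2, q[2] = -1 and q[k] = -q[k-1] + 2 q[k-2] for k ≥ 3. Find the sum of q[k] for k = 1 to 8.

15

q[3] = -(-1) + 2*(-2) = -3
q[4] = -(-3) + 2*(-1) = 1
q[5] = -1 + 2*(-3) = -7
q[6] = -(-7) + 2*1 = 9
q[7] = -9 + 2*(-7) = -23
q[8] = -(-23) + 2*9 = 41
Sum = (-2) + (-1) + (-3) + 1 + (-7) + 9 + (-23) + 41 = 15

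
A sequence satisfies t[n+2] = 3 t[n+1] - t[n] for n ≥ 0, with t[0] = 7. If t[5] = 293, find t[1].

Let t[1] = v.
t[2] = -7 + 3v
t[3] = -21 + 8v
t[4] = -56 + 21v
t[5] = -147 + 55v
So -147 + 55v = 293, giving v = 8.

8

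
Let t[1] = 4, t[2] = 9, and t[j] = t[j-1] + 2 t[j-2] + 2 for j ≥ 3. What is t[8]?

t[3] = 9 + 2*4 + 2 = 19
t[4] = 19 + 2*9 + 2 = 39
t[5] = 39 + 2*19 + 2 = 79
t[6] = 79 + 2*39 + 2 = 159
t[7] = 159 + 2*79 + 2 = 319
t[8] = 319 + 2*159 + 2 = 639

639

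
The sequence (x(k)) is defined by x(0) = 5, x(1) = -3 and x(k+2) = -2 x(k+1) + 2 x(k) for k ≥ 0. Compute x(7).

-2184

x(2) = -2*(-3) + 2*5 = 16
x(3) = -2*16 + 2*(-3) = -38
x(4) = -2*(-38) + 2*16 = 108
x(5) = -2*108 + 2*(-38) = -292
x(6) = -2*(-292) + 2*108 = 800
x(7) = -2*800 + 2*(-292) = -2184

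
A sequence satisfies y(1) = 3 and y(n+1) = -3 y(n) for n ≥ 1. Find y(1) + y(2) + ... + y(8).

-4920

y(2) = -3(3) = -9
y(3) = -3(-9) = 27
y(4) = -3(27) = -81
y(5) = -3(-81) = 243
y(6) = -3(243) = -729
y(7) = -3(-729) = 2187
y(8) = -3(2187) = -6561
Sum = 3 + (-9) + 27 + (-81) + 243 + (-729) + 2187 + (-6561) = -4920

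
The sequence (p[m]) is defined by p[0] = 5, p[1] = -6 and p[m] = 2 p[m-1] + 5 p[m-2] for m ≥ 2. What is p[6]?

473

p[2] = 2(-6) + 5(5) = 13
p[3] = 2(13) + 5(-6) = -4
p[4] = 2(-4) + 5(13) = 57
p[5] = 2(57) + 5(-4) = 94
p[6] = 2(94) + 5(57) = 473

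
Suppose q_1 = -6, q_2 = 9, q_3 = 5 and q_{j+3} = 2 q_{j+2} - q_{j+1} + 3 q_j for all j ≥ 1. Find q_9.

q_4 = 2*5 - 9 + 3*(-6) = -17
q_5 = 2*(-17) - 5 + 3*9 = -12
q_6 = 2*(-12) - (-17) + 3*5 = 8
q_7 = 2*8 - (-12) + 3*(-17) = -23
q_8 = 2*(-23) - 8 + 3*(-12) = -90
q_9 = 2*(-90) - (-23) + 3*8 = -133

-133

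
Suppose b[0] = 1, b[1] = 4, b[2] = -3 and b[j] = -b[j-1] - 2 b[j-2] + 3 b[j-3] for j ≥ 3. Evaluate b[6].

b[3] = -(-3) - 2*4 + 3*1 = -2
b[4] = -(-2) - 2*(-3) + 3*4 = 20
b[5] = -20 - 2*(-2) + 3*(-3) = -25
b[6] = -(-25) - 2*20 + 3*(-2) = -21

-21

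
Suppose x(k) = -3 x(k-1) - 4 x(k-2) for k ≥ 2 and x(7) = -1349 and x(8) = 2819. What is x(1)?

-1

Rearranging, x(k-2) = (x(k) + 3 x(k-1)) / -4.
x(6) = (2819 + 3(-1349)) / -4 = -1228/-4 = 307
x(5) = (-1349 + 3(307)) / -4 = -428/-4 = 107
x(4) = (307 + 3(107)) / -4 = 628/-4 = -157
x(3) = (107 + 3(-157)) / -4 = -364/-4 = 91
x(2) = (-157 + 3(91)) / -4 = 116/-4 = -29
x(1) = (91 + 3(-29)) / -4 = 4/-4 = -1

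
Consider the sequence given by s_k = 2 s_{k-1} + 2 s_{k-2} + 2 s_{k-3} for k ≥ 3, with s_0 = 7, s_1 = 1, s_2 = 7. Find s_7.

1932

s_3 = 2(7) + 2(1) + 2(7) = 30
s_4 = 2(30) + 2(7) + 2(1) = 76
s_5 = 2(76) + 2(30) + 2(7) = 226
s_6 = 2(226) + 2(76) + 2(30) = 664
s_7 = 2(664) + 2(226) + 2(76) = 1932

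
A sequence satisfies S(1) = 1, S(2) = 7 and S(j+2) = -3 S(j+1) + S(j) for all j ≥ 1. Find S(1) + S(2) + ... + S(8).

6116

S(3) = -3·7 + 1 = -20
S(4) = -3·(-20) + 7 = 67
S(5) = -3·67 + (-20) = -221
S(6) = -3·(-221) + 67 = 730
S(7) = -3·730 + (-221) = -2411
S(8) = -3·(-2411) + 730 = 7963
Sum = 1 + 7 + (-20) + 67 + (-221) + 730 + (-2411) + 7963 = 6116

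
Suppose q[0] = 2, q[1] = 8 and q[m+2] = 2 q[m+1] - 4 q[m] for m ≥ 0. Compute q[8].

q[2] = 2*8 - 4*2 = 8
q[3] = 2*8 - 4*8 = -16
q[4] = 2*(-16) - 4*8 = -64
q[5] = 2*(-64) - 4*(-16) = -64
q[6] = 2*(-64) - 4*(-64) = 128
q[7] = 2*128 - 4*(-64) = 512
q[8] = 2*512 - 4*128 = 512

512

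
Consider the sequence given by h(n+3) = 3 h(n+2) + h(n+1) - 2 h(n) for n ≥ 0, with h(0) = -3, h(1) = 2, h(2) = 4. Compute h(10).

56204

h(3) = 3*4 + 2 - 2*(-3) = 20
h(4) = 3*20 + 4 - 2*2 = 60
h(5) = 3*60 + 20 - 2*4 = 192
h(6) = 3*192 + 60 - 2*20 = 596
h(7) = 3*596 + 192 - 2*60 = 1860
h(8) = 3*1860 + 596 - 2*192 = 5792
h(9) = 3*5792 + 1860 - 2*596 = 18044
h(10) = 3*18044 + 5792 - 2*1860 = 56204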